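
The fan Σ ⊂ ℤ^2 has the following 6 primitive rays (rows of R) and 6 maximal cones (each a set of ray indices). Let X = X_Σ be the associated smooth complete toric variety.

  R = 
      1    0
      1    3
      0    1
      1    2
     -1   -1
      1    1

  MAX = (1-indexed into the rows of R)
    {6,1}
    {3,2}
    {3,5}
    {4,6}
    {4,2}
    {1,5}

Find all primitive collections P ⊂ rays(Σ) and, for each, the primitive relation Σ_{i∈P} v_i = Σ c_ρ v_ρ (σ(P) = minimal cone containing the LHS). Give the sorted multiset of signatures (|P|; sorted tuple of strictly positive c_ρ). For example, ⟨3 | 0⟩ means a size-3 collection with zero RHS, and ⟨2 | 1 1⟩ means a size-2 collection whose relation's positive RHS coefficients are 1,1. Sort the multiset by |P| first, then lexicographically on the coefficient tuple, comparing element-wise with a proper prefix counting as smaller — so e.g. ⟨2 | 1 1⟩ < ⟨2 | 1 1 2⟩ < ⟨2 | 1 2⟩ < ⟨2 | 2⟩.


Primitive collections (9):

  • {5,6}:  v_{5} + v_{6} = 0 — sig = ⟨2 | 0⟩
  • {1,3}:  v_{1} + v_{3} = v_{6} — sig = ⟨2 | 1⟩
  • {3,4}:  v_{3} + v_{4} = v_{2} — sig = ⟨2 | 1⟩
  • {3,6}:  v_{3} + v_{6} = v_{4} — sig = ⟨2 | 1⟩
  • {4,5}:  v_{4} + v_{5} = v_{3} — sig = ⟨2 | 1⟩
  • {1,2}:  v_{1} + v_{2} = v_{4} + v_{6} — sig = ⟨2 | 1 1⟩
  • {1,4}:  v_{1} + v_{4} = 2·v_{6} — sig = ⟨2 | 2⟩
  • {2,5}:  v_{2} + v_{5} = 2·v_{3} — sig = ⟨2 | 2⟩
  • {2,6}:  v_{2} + v_{6} = 2·v_{4} — sig = ⟨2 | 2⟩

Hence PRS(X_Σ) =
{ ⟨2 | 0⟩,  ⟨2 | 1⟩ ×4,  ⟨2 | 1 1⟩,  ⟨2 | 2⟩ ×3 }


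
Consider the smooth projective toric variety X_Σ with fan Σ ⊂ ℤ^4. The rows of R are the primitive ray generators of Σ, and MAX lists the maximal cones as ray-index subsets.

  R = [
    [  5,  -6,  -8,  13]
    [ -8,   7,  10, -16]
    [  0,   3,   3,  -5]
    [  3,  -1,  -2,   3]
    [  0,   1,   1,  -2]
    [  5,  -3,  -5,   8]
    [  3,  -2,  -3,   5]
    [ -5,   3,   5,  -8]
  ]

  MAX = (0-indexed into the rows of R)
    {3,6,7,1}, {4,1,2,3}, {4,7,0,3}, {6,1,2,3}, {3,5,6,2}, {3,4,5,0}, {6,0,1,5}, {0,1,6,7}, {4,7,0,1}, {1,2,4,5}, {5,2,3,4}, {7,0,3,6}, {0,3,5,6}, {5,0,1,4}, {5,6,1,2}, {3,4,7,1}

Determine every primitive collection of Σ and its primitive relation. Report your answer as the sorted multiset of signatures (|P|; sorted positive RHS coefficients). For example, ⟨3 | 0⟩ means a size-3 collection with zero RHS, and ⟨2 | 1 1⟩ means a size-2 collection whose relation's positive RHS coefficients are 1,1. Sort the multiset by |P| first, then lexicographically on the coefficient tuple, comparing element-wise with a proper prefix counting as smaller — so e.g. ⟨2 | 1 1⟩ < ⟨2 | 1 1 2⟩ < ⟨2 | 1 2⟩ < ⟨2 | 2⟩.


The 6 primitive collections of Σ (r=8, n=4):

  P={5,7}:  v_{5} + v_{7} = 0  ⟹  sig = ⟨2 | 0⟩
  P={0,2}:  v_{0} + v_{2} = v_{5}  ⟹  sig = ⟨2 | 1⟩
  P={4,6}:  v_{4} + v_{6} = v_{3}  ⟹  sig = ⟨2 | 1⟩
  P={2,7}:  v_{2} + v_{7} = v_{1} + v_{3}  ⟹  sig = ⟨2 | 1 1⟩
  P={0,1,3}:  v_{0} + v_{1} + v_{3} = 0  ⟹  sig = ⟨3 | 0⟩
  P={1,3,5}:  v_{1} + v_{3} + v_{5} = v_{2}  ⟹  sig = ⟨3 | 1⟩

so the primitive-relation signature multiset is
    |P|=2: 4 collections, coeffs (), (1), (1), (1,1)
    |P|=3: 2 collections, coeffs (), (1)


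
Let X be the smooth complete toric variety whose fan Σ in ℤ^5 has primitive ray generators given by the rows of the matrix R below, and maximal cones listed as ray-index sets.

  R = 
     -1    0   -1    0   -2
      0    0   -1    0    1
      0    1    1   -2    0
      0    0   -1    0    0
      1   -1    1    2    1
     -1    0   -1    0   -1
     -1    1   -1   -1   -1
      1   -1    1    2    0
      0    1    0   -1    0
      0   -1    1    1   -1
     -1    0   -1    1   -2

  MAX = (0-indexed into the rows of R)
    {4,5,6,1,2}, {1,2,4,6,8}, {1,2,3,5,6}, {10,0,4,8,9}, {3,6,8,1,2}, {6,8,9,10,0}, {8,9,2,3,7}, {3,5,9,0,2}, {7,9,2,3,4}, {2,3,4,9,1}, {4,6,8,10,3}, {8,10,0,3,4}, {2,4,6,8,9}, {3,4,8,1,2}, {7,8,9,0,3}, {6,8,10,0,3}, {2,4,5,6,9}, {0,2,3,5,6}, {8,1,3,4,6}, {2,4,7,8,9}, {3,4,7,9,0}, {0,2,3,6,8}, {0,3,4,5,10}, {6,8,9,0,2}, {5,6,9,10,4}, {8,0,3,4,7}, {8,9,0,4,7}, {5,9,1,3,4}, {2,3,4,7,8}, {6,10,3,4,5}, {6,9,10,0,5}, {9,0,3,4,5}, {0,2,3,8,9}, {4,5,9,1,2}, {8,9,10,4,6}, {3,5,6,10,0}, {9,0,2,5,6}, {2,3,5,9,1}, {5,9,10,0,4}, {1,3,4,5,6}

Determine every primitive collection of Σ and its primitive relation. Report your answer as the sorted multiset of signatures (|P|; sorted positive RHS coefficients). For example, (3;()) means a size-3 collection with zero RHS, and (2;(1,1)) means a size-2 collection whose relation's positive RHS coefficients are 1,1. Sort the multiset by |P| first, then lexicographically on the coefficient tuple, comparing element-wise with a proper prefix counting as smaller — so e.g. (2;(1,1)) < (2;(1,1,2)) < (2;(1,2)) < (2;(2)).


18 minimal non-faces of Δ(Σ) (on 11 rays):

  • {5,8}:  v_{5} + v_{8} = v_{6}  ⇒ sig = (2;(1))
  • {0,1}:  v_{0} + v_{1} = v_{3} + v_{5}  ⇒ sig = (2;(1,1))
  • {1,7}:  v_{1} + v_{7} = v_{3} + v_{4}  ⇒ sig = (2;(1,1))
  • {5,7}:  v_{5} + v_{7} = v_{0} + v_{4}  ⇒ sig = (2;(1,1))
  • {2,10}:  v_{2} + v_{10} = v_{6} + v_{8} + v_{9}  ⇒ sig = (2;(1,1,1))
  • {6,7}:  v_{6} + v_{7} = v_{0} + v_{4} + v_{8}  ⇒ sig = (2;(1,1,1))
  • {1,10}:  v_{1} + v_{10} = v_{3} + v_{4} + v_{5} + v_{6}  ⇒ sig = (2;(1,1,1,1))
  • {7,10}:  v_{7} + v_{10} = 2·v_{0} + 2·v_{4} + v_{8}  ⇒ sig = (2;(1,2,2))
  • {1,8,9}:  v_{1} + v_{8} + v_{9} = 0  ⇒ sig = (3;())
  • {0,4,6}:  v_{0} + v_{4} + v_{6} = v_{10}  ⇒ sig = (3;(1))
  • {1,6,9}:  v_{1} + v_{6} + v_{9} = v_{5}  ⇒ sig = (3;(1))
  • {3,6,9}:  v_{3} + v_{6} + v_{9} = v_{0}  ⇒ sig = (3;(1))
  • {0,2,4}:  v_{0} + v_{2} + v_{4} = v_{8} + v_{9}  ⇒ sig = (3;(1,1))
  • {3,9,10}:  v_{3} + v_{9} + v_{10} = 2·v_{0} + v_{4}  ⇒ sig = (3;(1,2))
  • {0,2,7}:  v_{0} + v_{2} + v_{7} = v_{3} + 2·v_{8} + 2·v_{9}  ⇒ sig = (3;(1,2,2))
  • {2,3,4,5}:  v_{2} + v_{3} + v_{4} + v_{5} = 0  ⇒ sig = (4;())
  • {2,3,4,6}:  v_{2} + v_{3} + v_{4} + v_{6} = v_{8}  ⇒ sig = (4;(1))
  • {3,4,8,9}:  v_{3} + v_{4} + v_{8} + v_{9} = v_{7}  ⇒ sig = (4;(1))

so the primitive-relation signature multiset is
    (2;(1))
    (2;(1,1))
    (2;(1,1))
    (2;(1,1))
    (2;(1,1,1))
    (2;(1,1,1))
    (2;(1,1,1,1))
    (2;(1,2,2))
    (3;())
    (3;(1))
    (3;(1))
    (3;(1))
    (3;(1,1))
    (3;(1,2))
    (3;(1,2,2))
    (4;())
    (4;(1))
    (4;(1))


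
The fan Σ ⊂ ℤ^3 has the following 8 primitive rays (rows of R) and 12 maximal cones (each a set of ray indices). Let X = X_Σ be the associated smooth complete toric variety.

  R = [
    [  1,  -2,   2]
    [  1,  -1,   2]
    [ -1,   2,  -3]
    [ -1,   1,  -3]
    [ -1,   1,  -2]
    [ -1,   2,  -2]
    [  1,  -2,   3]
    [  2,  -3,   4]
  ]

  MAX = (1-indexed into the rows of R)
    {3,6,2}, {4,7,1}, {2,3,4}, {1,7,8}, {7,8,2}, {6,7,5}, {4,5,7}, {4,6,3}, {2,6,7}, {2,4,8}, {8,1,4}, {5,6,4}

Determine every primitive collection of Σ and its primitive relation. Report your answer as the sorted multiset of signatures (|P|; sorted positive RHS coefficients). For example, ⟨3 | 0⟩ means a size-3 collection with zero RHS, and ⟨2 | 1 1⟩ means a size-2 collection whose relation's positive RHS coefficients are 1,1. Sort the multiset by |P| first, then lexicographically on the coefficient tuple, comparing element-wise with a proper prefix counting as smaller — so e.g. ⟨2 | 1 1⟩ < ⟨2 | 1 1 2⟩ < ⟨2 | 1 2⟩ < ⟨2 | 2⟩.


14 collections generate NE(X_Σ); each relation:

  P = {1,6}:  v_{1} + v_{6} = 0  →  sig = ⟨2 | 0⟩
  P = {2,5}:  v_{2} + v_{5} = 0  →  sig = ⟨2 | 0⟩
  P = {3,7}:  v_{3} + v_{7} = 0  →  sig = ⟨2 | 0⟩
  P = {1,2}:  v_{1} + v_{2} = v_{8}  →  sig = ⟨2 | 1⟩
  P = {5,8}:  v_{5} + v_{8} = v_{1}  →  sig = ⟨2 | 1⟩
  P = {6,8}:  v_{6} + v_{8} = v_{2}  →  sig = ⟨2 | 1⟩
  P = {1,3}:  v_{1} + v_{3} = v_{2} + v_{4}  →  sig = ⟨2 | 1 1⟩
  P = {1,5}:  v_{1} + v_{5} = v_{4} + v_{7}  →  sig = ⟨2 | 1 1⟩
  P = {3,5}:  v_{3} + v_{5} = v_{4} + v_{6}  →  sig = ⟨2 | 1 1⟩
  P = {3,8}:  v_{3} + v_{8} = 2·v_{2} + v_{4}  →  sig = ⟨2 | 1 2⟩
  P = {2,4,6}:  v_{2} + v_{4} + v_{6} = v_{3}  →  sig = ⟨3 | 1⟩
  P = {2,4,7}:  v_{2} + v_{4} + v_{7} = v_{1}  →  sig = ⟨3 | 1⟩
  P = {4,6,7}:  v_{4} + v_{6} + v_{7} = v_{5}  →  sig = ⟨3 | 1⟩
  P = {4,7,8}:  v_{4} + v_{7} + v_{8} = 2·v_{1}  →  sig = ⟨3 | 2⟩

so the primitive-relation signature multiset is
{ ⟨2 | 0⟩ ×3,  ⟨2 | 1⟩ ×3,  ⟨2 | 1 1⟩ ×3,  ⟨2 | 1 2⟩,  ⟨3 | 1⟩ ×3,  ⟨3 | 2⟩ }


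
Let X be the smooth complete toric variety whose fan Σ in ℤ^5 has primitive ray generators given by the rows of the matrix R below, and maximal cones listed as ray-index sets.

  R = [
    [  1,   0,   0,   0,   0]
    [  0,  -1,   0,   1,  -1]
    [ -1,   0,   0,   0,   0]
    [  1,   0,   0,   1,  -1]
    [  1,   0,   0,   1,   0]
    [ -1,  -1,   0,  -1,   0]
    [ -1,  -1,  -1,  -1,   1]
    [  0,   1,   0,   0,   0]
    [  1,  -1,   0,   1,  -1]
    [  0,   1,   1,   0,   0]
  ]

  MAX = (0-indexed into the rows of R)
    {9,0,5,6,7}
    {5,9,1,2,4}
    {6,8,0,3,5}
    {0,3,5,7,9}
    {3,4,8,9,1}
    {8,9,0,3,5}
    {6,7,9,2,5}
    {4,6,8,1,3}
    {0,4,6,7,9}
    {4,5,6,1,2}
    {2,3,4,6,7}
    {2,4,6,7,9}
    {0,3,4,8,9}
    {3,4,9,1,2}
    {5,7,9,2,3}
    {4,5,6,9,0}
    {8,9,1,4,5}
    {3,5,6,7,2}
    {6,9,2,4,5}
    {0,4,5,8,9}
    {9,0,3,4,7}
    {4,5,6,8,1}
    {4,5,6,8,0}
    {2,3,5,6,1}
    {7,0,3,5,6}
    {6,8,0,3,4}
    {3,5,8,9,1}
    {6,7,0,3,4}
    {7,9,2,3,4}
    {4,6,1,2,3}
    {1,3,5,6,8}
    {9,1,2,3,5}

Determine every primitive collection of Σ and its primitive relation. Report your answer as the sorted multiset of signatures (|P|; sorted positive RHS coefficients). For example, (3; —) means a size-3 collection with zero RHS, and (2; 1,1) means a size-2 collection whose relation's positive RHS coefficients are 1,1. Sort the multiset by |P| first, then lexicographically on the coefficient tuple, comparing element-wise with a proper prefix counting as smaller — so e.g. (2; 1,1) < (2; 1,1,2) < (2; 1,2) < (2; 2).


10 collections generate NE(X_Σ); each relation:

  P={0,2}:  v_{0} + v_{2} = 0 — sig = (2; —)
  P={0,1}:  v_{0} + v_{1} = v_{8} — sig = (2; 1)
  P={2,8}:  v_{2} + v_{8} = v_{1} — sig = (2; 1)
  P={7,8}:  v_{7} + v_{8} = v_{3} — sig = (2; 1)
  P={1,7}:  v_{1} + v_{7} = v_{2} + v_{3} — sig = (2; 1,1)
  P={3,6,9}:  v_{3} + v_{6} + v_{9} = 0 — sig = (3; —)
  P={4,5,7}:  v_{4} + v_{5} + v_{7} = 0 — sig = (3; —)
  P={3,4,5}:  v_{3} + v_{4} + v_{5} = v_{8} — sig = (3; 1)
  P={6,8,9}:  v_{6} + v_{8} + v_{9} = v_{4} + v_{5} — sig = (3; 1,1)
  P={1,6,9}:  v_{1} + v_{6} + v_{9} = v_{2} + v_{4} + v_{5} — sig = (3; 1,1,1)

so the primitive-relation signature multiset is
    (2; —)
    (2; 1)
    (2; 1)
    (2; 1)
    (2; 1,1)
    (3; —)
    (3; —)
    (3; 1)
    (3; 1,1)
    (3; 1,1,1)


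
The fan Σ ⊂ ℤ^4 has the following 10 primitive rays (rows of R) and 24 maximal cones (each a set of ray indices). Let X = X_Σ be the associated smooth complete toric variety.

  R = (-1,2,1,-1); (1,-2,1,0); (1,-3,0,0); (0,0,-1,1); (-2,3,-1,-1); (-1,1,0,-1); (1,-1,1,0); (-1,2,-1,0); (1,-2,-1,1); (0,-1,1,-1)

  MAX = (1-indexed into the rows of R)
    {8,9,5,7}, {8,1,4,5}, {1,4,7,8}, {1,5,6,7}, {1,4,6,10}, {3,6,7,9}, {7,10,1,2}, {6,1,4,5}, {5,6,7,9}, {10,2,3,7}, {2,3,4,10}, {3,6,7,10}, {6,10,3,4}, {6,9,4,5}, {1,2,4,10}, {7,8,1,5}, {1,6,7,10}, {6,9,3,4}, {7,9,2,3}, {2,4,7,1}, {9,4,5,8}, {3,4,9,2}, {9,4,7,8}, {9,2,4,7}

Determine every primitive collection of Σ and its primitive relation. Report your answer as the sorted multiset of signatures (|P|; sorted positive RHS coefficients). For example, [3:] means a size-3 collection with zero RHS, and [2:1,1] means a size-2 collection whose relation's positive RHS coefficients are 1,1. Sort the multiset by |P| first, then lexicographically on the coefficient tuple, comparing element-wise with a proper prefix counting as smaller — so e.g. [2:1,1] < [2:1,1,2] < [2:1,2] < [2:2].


15 minimal non-faces of Δ(Σ) (on 10 rays):

  P = {1,9}:  v_{1} + v_{9} = 0  ⟹  sig = [2:]
  P = {2,8}:  v_{2} + v_{8} = 0  ⟹  sig = [2:]
  P = {1,3}:  v_{1} + v_{3} = v_{10}  ⟹  sig = [2:1]
  P = {2,5}:  v_{2} + v_{5} = v_{6}  ⟹  sig = [2:1]
  P = {2,6}:  v_{2} + v_{6} = v_{10}  ⟹  sig = [2:1]
  P = {6,8}:  v_{6} + v_{8} = v_{5}  ⟹  sig = [2:1]
  P = {8,10}:  v_{8} + v_{10} = v_{6}  ⟹  sig = [2:1]
  P = {9,10}:  v_{9} + v_{10} = v_{3}  ⟹  sig = [2:1]
  P = {3,8}:  v_{3} + v_{8} = v_{6} + v_{9}  ⟹  sig = [2:1,1]
  P = {3,5}:  v_{3} + v_{5} = 2·v_{6} + v_{9}  ⟹  sig = [2:1,2]
  P = {5,10}:  v_{5} + v_{10} = 2·v_{6}  ⟹  sig = [2:2]
  P = {4,6,7}:  v_{4} + v_{6} + v_{7} = 0  ⟹  sig = [3:]
  P = {4,5,7}:  v_{4} + v_{5} + v_{7} = v_{8}  ⟹  sig = [3:1]
  P = {4,7,10}:  v_{4} + v_{7} + v_{10} = v_{2}  ⟹  sig = [3:1]
  P = {3,4,7}:  v_{3} + v_{4} + v_{7} = v_{2} + v_{9}  ⟹  sig = [3:1,1]

Sorted signature multiset PRS(X):
[[2:], [2:], [2:1], [2:1], [2:1], [2:1], [2:1], [2:1], [2:1,1], [2:1,2], [2:2], [3:], [3:1], [3:1], [3:1,1]]


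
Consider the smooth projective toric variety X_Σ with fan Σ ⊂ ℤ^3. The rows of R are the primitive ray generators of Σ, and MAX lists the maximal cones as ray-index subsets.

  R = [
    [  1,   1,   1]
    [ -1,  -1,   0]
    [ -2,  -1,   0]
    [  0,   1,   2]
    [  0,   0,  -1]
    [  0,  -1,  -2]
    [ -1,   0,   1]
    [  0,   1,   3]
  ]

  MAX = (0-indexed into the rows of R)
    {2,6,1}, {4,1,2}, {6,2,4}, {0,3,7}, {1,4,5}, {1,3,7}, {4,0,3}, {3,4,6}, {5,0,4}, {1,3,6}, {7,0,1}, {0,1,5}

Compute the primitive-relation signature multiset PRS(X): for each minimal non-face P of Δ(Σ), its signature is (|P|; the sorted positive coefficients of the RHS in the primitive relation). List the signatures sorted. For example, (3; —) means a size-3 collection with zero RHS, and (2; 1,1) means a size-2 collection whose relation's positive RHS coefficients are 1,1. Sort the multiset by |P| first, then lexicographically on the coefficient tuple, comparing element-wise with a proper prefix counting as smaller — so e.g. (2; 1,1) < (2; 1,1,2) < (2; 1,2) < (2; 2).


Minimal non-faces — 14 found among 8 rays, 12 max cones:

  {3,5}:  v_{3} + v_{5} = 0  ⟹  sig = (2; —)
  {0,2}:  v_{0} + v_{2} = v_{6}  ⟹  sig = (2; 1)
  {0,6}:  v_{0} + v_{6} = v_{3}  ⟹  sig = (2; 1)
  {4,7}:  v_{4} + v_{7} = v_{3}  ⟹  sig = (2; 1)
  {5,6}:  v_{5} + v_{6} = v_{1} + v_{4}  ⟹  sig = (2; 1,1)
  {5,7}:  v_{5} + v_{7} = v_{0} + v_{1}  ⟹  sig = (2; 1,1)
  {2,7}:  v_{2} + v_{7} = v_{1} + v_{3} + v_{6}  ⟹  sig = (2; 1,1,1)
  {6,7}:  v_{6} + v_{7} = v_{1} + 2·v_{3}  ⟹  sig = (2; 1,2)
  {2,3}:  v_{2} + v_{3} = 2·v_{6}  ⟹  sig = (2; 2)
  {2,5}:  v_{2} + v_{5} = 2·v_{1} + 2·v_{4}  ⟹  sig = (2; 2,2)
  {0,1,4}:  v_{0} + v_{1} + v_{4} = 0  ⟹  sig = (3; —)
  {0,1,3}:  v_{0} + v_{1} + v_{3} = v_{7}  ⟹  sig = (3; 1)
  {1,3,4}:  v_{1} + v_{3} + v_{4} = v_{6}  ⟹  sig = (3; 1)
  {1,4,6}:  v_{1} + v_{4} + v_{6} = v_{2}  ⟹  sig = (3; 1)

Sorted signature multiset PRS(X):
[(2; —), (2; 1), (2; 1), (2; 1), (2; 1,1), (2; 1,1), (2; 1,1,1), (2; 1,2), (2; 2), (2; 2,2), (3; —), (3; 1), (3; 1), (3; 1)]


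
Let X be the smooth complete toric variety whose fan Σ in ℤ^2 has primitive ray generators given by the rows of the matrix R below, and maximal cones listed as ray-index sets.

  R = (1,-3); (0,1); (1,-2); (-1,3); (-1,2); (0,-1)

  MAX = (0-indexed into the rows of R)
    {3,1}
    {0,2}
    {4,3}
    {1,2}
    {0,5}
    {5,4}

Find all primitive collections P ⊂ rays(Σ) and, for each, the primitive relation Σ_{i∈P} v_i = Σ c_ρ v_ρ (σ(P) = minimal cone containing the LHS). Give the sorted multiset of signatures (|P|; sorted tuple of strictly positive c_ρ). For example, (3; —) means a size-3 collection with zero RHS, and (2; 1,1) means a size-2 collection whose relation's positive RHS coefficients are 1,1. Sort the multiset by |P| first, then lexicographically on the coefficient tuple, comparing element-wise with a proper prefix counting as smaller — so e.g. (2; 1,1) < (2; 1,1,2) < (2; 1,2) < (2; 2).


9 collections generate NE(X_Σ); each relation:

  {0,3}:  v_{0} + v_{3} = 0 — sig = (2; —)
  {1,5}:  v_{1} + v_{5} = 0 — sig = (2; —)
  {2,4}:  v_{2} + v_{4} = 0 — sig = (2; —)
  {0,1}:  v_{0} + v_{1} = v_{2} — sig = (2; 1)
  {0,4}:  v_{0} + v_{4} = v_{5} — sig = (2; 1)
  {1,4}:  v_{1} + v_{4} = v_{3} — sig = (2; 1)
  {2,3}:  v_{2} + v_{3} = v_{1} — sig = (2; 1)
  {2,5}:  v_{2} + v_{5} = v_{0} — sig = (2; 1)
  {3,5}:  v_{3} + v_{5} = v_{4} — sig = (2; 1)

Signatures (|P|; sorted positive RHS coefficients), sorted:
    (2; —)
    (2; —)
    (2; —)
    (2; 1)
    (2; 1)
    (2; 1)
    (2; 1)
    (2; 1)
    (2; 1)


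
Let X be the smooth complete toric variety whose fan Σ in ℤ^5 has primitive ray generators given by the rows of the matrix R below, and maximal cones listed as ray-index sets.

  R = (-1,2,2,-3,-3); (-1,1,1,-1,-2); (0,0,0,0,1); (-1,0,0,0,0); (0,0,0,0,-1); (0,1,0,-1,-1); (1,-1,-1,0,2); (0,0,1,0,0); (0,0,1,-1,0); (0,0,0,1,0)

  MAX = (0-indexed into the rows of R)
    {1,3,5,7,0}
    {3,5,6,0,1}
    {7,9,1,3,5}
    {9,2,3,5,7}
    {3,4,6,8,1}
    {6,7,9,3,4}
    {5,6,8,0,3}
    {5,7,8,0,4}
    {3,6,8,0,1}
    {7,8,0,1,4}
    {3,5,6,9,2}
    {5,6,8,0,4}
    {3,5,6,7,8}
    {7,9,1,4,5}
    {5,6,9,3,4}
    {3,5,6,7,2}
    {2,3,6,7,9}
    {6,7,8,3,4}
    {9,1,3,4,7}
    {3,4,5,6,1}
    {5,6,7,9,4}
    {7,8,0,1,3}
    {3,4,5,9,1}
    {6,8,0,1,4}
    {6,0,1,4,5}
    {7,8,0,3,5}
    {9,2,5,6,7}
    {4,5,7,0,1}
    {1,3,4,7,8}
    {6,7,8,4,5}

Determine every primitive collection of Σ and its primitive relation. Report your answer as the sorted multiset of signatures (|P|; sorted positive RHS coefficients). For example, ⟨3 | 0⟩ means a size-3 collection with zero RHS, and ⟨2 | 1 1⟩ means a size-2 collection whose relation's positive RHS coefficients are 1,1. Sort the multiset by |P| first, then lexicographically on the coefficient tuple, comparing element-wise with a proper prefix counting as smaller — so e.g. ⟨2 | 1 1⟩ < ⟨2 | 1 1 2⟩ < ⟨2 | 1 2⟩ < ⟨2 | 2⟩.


The 14 primitive collections of Σ (r=10, n=5):

  {2,4}:  v_{2} + v_{4} = 0  ⟹  sig = ⟨2 | 0⟩
  {8,9}:  v_{8} + v_{9} = v_{7}  ⟹  sig = ⟨2 | 1⟩
  {0,9}:  v_{0} + v_{9} = v_{1} + v_{5} + v_{7}  ⟹  sig = ⟨2 | 1 1 1⟩
  {1,2}:  v_{1} + v_{2} = v_{3} + v_{5} + v_{7}  ⟹  sig = ⟨2 | 1 1 1⟩
  {0,2}:  v_{0} + v_{2} = v_{3} + 2·v_{5} + v_{7} + v_{8}  ⟹  sig = ⟨2 | 1 1 1 2⟩
  {2,8}:  v_{2} + v_{8} = v_{3} + v_{5} + v_{6} + 2·v_{7}  ⟹  sig = ⟨2 | 1 1 1 2⟩
  {1,6,9}:  v_{1} + v_{6} + v_{9} = 0  ⟹  sig = ⟨3 | 0⟩
  {1,5,8}:  v_{1} + v_{5} + v_{8} = v_{0}  ⟹  sig = ⟨3 | 1⟩
  {1,6,7}:  v_{1} + v_{6} + v_{7} = v_{8}  ⟹  sig = ⟨3 | 1⟩
  {0,6,7}:  v_{0} + v_{6} + v_{7} = v_{5} + 2·v_{8}  ⟹  sig = ⟨3 | 1 2⟩
  {0,3,4}:  v_{0} + v_{3} + v_{4} = 3·v_{1} + v_{6}  ⟹  sig = ⟨3 | 1 3⟩
  {3,4,5,7}:  v_{3} + v_{4} + v_{5} + v_{7} = v_{1}  ⟹  sig = ⟨4 | 1⟩
  {3,4,5,8}:  v_{3} + v_{4} + v_{5} + v_{8} = 2·v_{1} + v_{6}  ⟹  sig = ⟨4 | 1 2⟩
  {3,5,6,7,9}:  v_{3} + v_{5} + v_{6} + v_{7} + v_{9} = v_{2}  ⟹  sig = ⟨5 | 1⟩

Hence PRS(X_Σ) =
    |P|=2: 6 collections, coeffs (), (1), (1,1,1), (1,1,1), (1,1,1,2), (1,1,1,2)
    |P|=3: 5 collections, coeffs (), (1), (1), (1,2), (1,3)
    |P|=4: 2 collections, coeffs (1), (1,2)
    |P|=5: 1 collection, coeffs (1)


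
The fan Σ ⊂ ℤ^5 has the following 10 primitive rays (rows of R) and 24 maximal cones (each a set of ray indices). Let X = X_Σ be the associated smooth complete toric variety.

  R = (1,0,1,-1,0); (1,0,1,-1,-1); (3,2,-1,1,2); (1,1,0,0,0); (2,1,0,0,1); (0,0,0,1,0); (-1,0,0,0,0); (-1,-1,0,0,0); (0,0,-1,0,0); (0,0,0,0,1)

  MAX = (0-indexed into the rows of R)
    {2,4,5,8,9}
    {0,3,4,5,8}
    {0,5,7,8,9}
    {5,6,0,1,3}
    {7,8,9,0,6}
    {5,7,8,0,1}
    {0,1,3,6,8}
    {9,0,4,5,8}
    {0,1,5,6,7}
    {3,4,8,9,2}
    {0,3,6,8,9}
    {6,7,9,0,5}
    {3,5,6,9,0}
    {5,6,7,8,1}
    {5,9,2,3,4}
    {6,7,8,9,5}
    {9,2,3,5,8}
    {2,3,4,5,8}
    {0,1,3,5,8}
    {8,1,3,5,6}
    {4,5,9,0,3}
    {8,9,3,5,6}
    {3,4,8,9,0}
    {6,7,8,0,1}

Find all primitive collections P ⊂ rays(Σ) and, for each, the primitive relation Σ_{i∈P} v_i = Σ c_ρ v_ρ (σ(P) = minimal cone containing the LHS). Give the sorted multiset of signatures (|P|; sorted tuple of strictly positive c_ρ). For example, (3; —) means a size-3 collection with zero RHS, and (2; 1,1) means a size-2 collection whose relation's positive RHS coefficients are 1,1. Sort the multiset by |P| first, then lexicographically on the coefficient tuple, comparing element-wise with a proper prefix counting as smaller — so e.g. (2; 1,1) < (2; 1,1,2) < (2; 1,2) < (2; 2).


12 collections generate NE(X_Σ); each relation:

  P = {3,7}:  v_{3} + v_{7} = 0  ⇒ sig = (2; —)
  P = {1,9}:  v_{1} + v_{9} = v_{0}  ⇒ sig = (2; 1)
  P = {4,6}:  v_{4} + v_{6} = v_{3} + v_{9}  ⇒ sig = (2; 1,1)
  P = {2,7}:  v_{2} + v_{7} = v_{4} + v_{5} + v_{8} + v_{9}  ⇒ sig = (2; 1,1,1,1)
  P = {4,7}:  v_{4} + v_{7} = v_{0} + v_{5} + v_{8} + v_{9}  ⇒ sig = (2; 1,1,1,1)
  P = {1,2}:  v_{1} + v_{2} = v_{0} + v_{3} + v_{4} + v_{5} + v_{8}  ⇒ sig = (2; 1,1,1,1,1)
  P = {1,4}:  v_{1} + v_{4} = 2·v_{0} + v_{3} + v_{5} + v_{8}  ⇒ sig = (2; 1,1,1,2)
  P = {2,6}:  v_{2} + v_{6} = 2·v_{3} + v_{5} + v_{8} + 2·v_{9}  ⇒ sig = (2; 1,1,2,2)
  P = {0,2}:  v_{0} + v_{2} = 2·v_{4}  ⇒ sig = (2; 2)
  P = {0,5,6,8}:  v_{0} + v_{5} + v_{6} + v_{8} = 0  ⇒ sig = (4; —)
  P = {0,3,5,8,9}:  v_{0} + v_{3} + v_{5} + v_{8} + v_{9} = v_{4}  ⇒ sig = (5; 1)
  P = {3,4,5,8,9}:  v_{3} + v_{4} + v_{5} + v_{8} + v_{9} = v_{2}  ⇒ sig = (5; 1)

Hence PRS(X_Σ) =
[(2; —), (2; 1), (2; 1,1), (2; 1,1,1,1), (2; 1,1,1,1), (2; 1,1,1,1,1), (2; 1,1,1,2), (2; 1,1,2,2), (2; 2), (4; —), (5; 1), (5; 1)]


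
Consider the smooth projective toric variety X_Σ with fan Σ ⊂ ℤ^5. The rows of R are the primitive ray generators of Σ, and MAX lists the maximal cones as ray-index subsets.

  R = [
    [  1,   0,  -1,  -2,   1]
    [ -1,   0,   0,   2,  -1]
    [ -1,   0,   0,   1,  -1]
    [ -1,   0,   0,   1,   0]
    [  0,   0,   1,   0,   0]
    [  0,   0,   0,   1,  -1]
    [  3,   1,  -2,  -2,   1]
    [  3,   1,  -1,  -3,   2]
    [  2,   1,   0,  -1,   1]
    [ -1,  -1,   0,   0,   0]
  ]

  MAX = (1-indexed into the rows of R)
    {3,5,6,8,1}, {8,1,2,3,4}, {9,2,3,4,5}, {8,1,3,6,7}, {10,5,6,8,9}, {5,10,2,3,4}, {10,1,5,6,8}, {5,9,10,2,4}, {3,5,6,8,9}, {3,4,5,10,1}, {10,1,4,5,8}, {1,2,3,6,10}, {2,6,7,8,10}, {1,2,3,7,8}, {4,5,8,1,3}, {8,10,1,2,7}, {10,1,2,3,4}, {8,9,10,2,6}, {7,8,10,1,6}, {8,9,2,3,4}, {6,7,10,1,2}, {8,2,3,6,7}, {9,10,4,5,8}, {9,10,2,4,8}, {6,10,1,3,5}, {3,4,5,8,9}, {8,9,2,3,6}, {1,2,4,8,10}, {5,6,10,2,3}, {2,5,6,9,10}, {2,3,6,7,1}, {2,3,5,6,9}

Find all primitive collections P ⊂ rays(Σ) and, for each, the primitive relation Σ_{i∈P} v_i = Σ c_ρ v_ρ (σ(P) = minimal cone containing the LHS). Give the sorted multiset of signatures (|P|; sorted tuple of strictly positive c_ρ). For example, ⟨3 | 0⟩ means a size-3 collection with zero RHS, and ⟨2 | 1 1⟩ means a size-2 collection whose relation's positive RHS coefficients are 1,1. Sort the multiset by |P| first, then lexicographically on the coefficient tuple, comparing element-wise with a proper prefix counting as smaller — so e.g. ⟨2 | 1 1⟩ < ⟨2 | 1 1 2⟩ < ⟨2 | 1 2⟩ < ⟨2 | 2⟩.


11 collections generate NE(X_Σ); each relation:

  • {1,9}:  v_{1} + v_{9} = v_{8}  so sig = ⟨2 | 1⟩
  • {4,6}:  v_{4} + v_{6} = v_{2}  so sig = ⟨2 | 1⟩
  • {5,7}:  v_{5} + v_{7} = v_{6} + v_{8}  so sig = ⟨2 | 1 1⟩
  • {4,7}:  v_{4} + v_{7} = v_{1} + 2·v_{2} + v_{8}  so sig = ⟨2 | 1 1 2⟩
  • {7,9}:  v_{7} + v_{9} = v_{2} + v_{6} + 2·v_{8}  so sig = ⟨2 | 1 1 2⟩
  • {1,2,5}:  v_{1} + v_{2} + v_{5} = 0  so sig = ⟨3 | 0⟩
  • {3,9,10}:  v_{3} + v_{9} + v_{10} = 0  so sig = ⟨3 | 0⟩
  • {2,5,8}:  v_{2} + v_{5} + v_{8} = v_{9}  so sig = ⟨3 | 1⟩
  • {3,8,10}:  v_{3} + v_{8} + v_{10} = v_{1}  so sig = ⟨3 | 1⟩
  • {3,7,10}:  v_{3} + v_{7} + v_{10} = 2·v_{1} + v_{2} + v_{6}  so sig = ⟨3 | 1 1 2⟩
  • {1,2,6,8}:  v_{1} + v_{2} + v_{6} + v_{8} = v_{7}  so sig = ⟨4 | 1⟩

Sorted signature multiset PRS(X):
[⟨2 | 1⟩, ⟨2 | 1⟩, ⟨2 | 1 1⟩, ⟨2 | 1 1 2⟩, ⟨2 | 1 1 2⟩, ⟨3 | 0⟩, ⟨3 | 0⟩, ⟨3 | 1⟩, ⟨3 | 1⟩, ⟨3 | 1 1 2⟩, ⟨4 | 1⟩]


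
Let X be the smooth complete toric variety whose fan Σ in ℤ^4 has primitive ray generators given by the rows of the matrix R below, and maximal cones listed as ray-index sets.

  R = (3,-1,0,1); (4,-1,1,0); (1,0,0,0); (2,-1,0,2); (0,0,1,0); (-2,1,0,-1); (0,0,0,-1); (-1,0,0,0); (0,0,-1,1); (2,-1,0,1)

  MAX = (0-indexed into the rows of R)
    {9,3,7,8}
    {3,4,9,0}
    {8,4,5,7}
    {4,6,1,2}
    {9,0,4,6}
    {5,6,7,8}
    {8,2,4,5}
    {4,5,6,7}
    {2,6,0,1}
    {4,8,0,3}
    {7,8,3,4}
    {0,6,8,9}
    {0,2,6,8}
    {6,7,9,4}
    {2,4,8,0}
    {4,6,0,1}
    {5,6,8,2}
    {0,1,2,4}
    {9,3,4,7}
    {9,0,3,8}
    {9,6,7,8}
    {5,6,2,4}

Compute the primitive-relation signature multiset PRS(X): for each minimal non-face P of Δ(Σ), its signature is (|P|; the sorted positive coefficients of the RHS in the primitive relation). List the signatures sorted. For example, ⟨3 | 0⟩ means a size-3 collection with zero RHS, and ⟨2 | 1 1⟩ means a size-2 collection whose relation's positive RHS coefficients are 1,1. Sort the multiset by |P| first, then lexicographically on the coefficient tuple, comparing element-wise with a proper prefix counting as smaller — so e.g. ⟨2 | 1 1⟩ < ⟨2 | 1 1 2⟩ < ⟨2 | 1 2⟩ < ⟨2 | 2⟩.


16 minimal non-faces of Δ(Σ) (on 10 rays):

  • {2,7}:  v_{2} + v_{7} = 0  so sig = ⟨2 | 0⟩
  • {5,9}:  v_{5} + v_{9} = 0  so sig = ⟨2 | 0⟩
  • {0,5}:  v_{0} + v_{5} = v_{2}  so sig = ⟨2 | 1⟩
  • {0,7}:  v_{0} + v_{7} = v_{9}  so sig = ⟨2 | 1⟩
  • {2,9}:  v_{2} + v_{9} = v_{0}  so sig = ⟨2 | 1⟩
  • {3,6}:  v_{3} + v_{6} = v_{9}  so sig = ⟨2 | 1⟩
  • {1,8}:  v_{1} + v_{8} = v_{0} + v_{2}  so sig = ⟨2 | 1 1⟩
  • {3,5}:  v_{3} + v_{5} = v_{4} + v_{8}  so sig = ⟨2 | 1 1⟩
  • {1,7}:  v_{1} + v_{7} = v_{0} + v_{4} + v_{6}  so sig = ⟨2 | 1 1 1⟩
  • {2,3}:  v_{2} + v_{3} = v_{0} + v_{4} + v_{8}  so sig = ⟨2 | 1 1 1⟩
  • {1,5}:  v_{1} + v_{5} = 2·v_{2} + v_{4} + v_{6}  so sig = ⟨2 | 1 1 2⟩
  • {1,9}:  v_{1} + v_{9} = 2·v_{0} + v_{4} + v_{6}  so sig = ⟨2 | 1 1 2⟩
  • {1,3}:  v_{1} + v_{3} = 2·v_{0} + v_{4}  so sig = ⟨2 | 1 2⟩
  • {4,6,8}:  v_{4} + v_{6} + v_{8} = 0  so sig = ⟨3 | 0⟩
  • {4,8,9}:  v_{4} + v_{8} + v_{9} = v_{3}  so sig = ⟨3 | 1⟩
  • {0,2,4,6}:  v_{0} + v_{2} + v_{4} + v_{6} = v_{1}  so sig = ⟨4 | 1⟩

so the primitive-relation signature multiset is
    ⟨2 | 0⟩
    ⟨2 | 0⟩
    ⟨2 | 1⟩
    ⟨2 | 1⟩
    ⟨2 | 1⟩
    ⟨2 | 1⟩
    ⟨2 | 1 1⟩
    ⟨2 | 1 1⟩
    ⟨2 | 1 1 1⟩
    ⟨2 | 1 1 1⟩
    ⟨2 | 1 1 2⟩
    ⟨2 | 1 1 2⟩
    ⟨2 | 1 2⟩
    ⟨3 | 0⟩
    ⟨3 | 1⟩
    ⟨4 | 1⟩


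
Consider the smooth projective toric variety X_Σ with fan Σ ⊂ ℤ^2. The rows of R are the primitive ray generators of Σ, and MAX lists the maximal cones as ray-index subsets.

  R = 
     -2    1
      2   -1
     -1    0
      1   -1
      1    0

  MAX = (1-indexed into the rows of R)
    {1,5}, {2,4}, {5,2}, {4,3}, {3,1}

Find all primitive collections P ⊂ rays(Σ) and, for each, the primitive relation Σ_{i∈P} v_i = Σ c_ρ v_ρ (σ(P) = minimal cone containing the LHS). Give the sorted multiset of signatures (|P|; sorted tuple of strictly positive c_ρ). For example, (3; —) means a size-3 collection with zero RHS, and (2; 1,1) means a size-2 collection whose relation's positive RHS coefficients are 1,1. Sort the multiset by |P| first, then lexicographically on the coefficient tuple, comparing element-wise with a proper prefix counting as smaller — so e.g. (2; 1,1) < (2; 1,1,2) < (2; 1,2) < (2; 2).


Σ has 5 primitive collections:

  • {1,2}:  v_{1} + v_{2} = 0  so sig = (2; —)
  • {3,5}:  v_{3} + v_{5} = 0  so sig = (2; —)
  • {1,4}:  v_{1} + v_{4} = v_{3}  so sig = (2; 1)
  • {2,3}:  v_{2} + v_{3} = v_{4}  so sig = (2; 1)
  • {4,5}:  v_{4} + v_{5} = v_{2}  so sig = (2; 1)

Sorted signature multiset PRS(X):
    |P|=2: 5 collections, coeffs (), (), (1), (1), (1)


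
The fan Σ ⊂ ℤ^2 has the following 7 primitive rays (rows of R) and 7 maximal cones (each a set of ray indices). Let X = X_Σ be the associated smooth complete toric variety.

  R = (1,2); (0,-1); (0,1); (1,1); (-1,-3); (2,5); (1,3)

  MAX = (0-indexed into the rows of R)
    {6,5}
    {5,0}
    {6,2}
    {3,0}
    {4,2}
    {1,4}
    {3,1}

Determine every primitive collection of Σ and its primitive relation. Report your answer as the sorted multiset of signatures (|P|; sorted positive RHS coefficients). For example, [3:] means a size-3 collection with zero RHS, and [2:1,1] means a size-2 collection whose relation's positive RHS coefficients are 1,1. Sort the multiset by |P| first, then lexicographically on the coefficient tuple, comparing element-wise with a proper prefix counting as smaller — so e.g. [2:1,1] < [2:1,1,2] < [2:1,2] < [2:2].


The 14 primitive collections of Σ (r=7, n=2):

  P={1,2}:  v_{1} + v_{2} = 0  ⇒ sig = [2:]
  P={4,6}:  v_{4} + v_{6} = 0  ⇒ sig = [2:]
  P={0,1}:  v_{0} + v_{1} = v_{3}  ⇒ sig = [2:1]
  P={0,2}:  v_{0} + v_{2} = v_{6}  ⇒ sig = [2:1]
  P={0,4}:  v_{0} + v_{4} = v_{1}  ⇒ sig = [2:1]
  P={0,6}:  v_{0} + v_{6} = v_{5}  ⇒ sig = [2:1]
  P={1,6}:  v_{1} + v_{6} = v_{0}  ⇒ sig = [2:1]
  P={2,3}:  v_{2} + v_{3} = v_{0}  ⇒ sig = [2:1]
  P={4,5}:  v_{4} + v_{5} = v_{0}  ⇒ sig = [2:1]
  P={1,5}:  v_{1} + v_{5} = 2·v_{0}  ⇒ sig = [2:2]
  P={2,5}:  v_{2} + v_{5} = 2·v_{6}  ⇒ sig = [2:2]
  P={3,4}:  v_{3} + v_{4} = 2·v_{1}  ⇒ sig = [2:2]
  P={3,6}:  v_{3} + v_{6} = 2·v_{0}  ⇒ sig = [2:2]
  P={3,5}:  v_{3} + v_{5} = 3·v_{0}  ⇒ sig = [2:3]

Hence PRS(X_Σ) =
    [2:]
    [2:]
    [2:1]
    [2:1]
    [2:1]
    [2:1]
    [2:1]
    [2:1]
    [2:1]
    [2:2]
    [2:2]
    [2:2]
    [2:2]
    [2:3]


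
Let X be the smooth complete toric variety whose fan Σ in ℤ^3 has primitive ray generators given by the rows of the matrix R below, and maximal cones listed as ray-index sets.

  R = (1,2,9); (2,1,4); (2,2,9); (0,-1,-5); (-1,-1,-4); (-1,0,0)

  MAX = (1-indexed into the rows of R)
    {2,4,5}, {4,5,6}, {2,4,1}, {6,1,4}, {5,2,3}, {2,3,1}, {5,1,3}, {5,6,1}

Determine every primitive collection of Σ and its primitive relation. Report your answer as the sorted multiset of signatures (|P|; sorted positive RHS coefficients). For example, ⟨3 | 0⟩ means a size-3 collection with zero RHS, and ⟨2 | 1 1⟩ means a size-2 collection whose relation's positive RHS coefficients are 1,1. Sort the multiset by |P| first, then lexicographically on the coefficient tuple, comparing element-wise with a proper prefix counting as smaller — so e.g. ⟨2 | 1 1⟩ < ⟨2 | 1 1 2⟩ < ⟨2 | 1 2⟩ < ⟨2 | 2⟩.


Δ(Σ) — 6 vertices, 5 min non-faces:

  P={3,4}:  v_{3} + v_{4} = v_{2} ; sig = ⟨2 | 1⟩
  P={3,6}:  v_{3} + v_{6} = v_{1} ; sig = ⟨2 | 1⟩
  P={2,6}:  v_{2} + v_{6} = v_{1} + v_{4} ; sig = ⟨2 | 1 1⟩
  P={1,4,5}:  v_{1} + v_{4} + v_{5} = 0 ; sig = ⟨3 | 0⟩
  P={1,2,5}:  v_{1} + v_{2} + v_{5} = v_{3} ; sig = ⟨3 | 1⟩

so the primitive-relation signature multiset is
{ ⟨2 | 1⟩ ×2,  ⟨2 | 1 1⟩,  ⟨3 | 0⟩,  ⟨3 | 1⟩ }


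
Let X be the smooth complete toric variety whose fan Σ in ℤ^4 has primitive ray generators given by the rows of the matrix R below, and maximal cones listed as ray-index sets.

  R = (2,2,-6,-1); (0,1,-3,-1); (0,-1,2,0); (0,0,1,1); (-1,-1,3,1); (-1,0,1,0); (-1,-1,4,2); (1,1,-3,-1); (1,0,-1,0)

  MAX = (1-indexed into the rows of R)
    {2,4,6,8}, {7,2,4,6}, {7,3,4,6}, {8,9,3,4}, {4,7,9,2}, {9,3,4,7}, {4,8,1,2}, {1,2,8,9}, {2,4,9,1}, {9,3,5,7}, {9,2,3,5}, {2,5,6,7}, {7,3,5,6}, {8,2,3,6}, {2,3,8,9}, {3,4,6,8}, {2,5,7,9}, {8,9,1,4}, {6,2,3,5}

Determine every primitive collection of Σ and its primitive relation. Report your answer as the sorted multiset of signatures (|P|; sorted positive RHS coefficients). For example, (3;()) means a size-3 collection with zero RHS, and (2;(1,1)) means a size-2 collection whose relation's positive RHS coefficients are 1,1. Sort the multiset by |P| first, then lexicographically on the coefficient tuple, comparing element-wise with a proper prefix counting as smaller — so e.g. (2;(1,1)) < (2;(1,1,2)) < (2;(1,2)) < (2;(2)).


Σ has 11 primitive collections:

  P={5,8}:  v_{5} + v_{8} = 0 — sig = (2;())
  P={6,9}:  v_{6} + v_{9} = 0 — sig = (2;())
  P={4,5}:  v_{4} + v_{5} = v_{7} — sig = (2;(1))
  P={7,8}:  v_{7} + v_{8} = v_{4} — sig = (2;(1))
  P={1,3}:  v_{1} + v_{3} = v_{8} + v_{9} — sig = (2;(1,1))
  P={1,5}:  v_{1} + v_{5} = v_{2} + v_{4} + v_{9} — sig = (2;(1,1,1))
  P={1,6}:  v_{1} + v_{6} = v_{2} + v_{4} + v_{8} — sig = (2;(1,1,1))
  P={1,7}:  v_{1} + v_{7} = v_{2} + 2·v_{4} + v_{9} — sig = (2;(1,1,2))
  P={2,3,4}:  v_{2} + v_{3} + v_{4} = 0 — sig = (3;())
  P={2,3,7}:  v_{2} + v_{3} + v_{7} = v_{5} — sig = (3;(1))
  P={2,4,8,9}:  v_{2} + v_{4} + v_{8} + v_{9} = v_{1} — sig = (4;(1))

Signatures (|P|; sorted positive RHS coefficients), sorted:
[(2;()), (2;()), (2;(1)), (2;(1)), (2;(1,1)), (2;(1,1,1)), (2;(1,1,1)), (2;(1,1,2)), (3;()), (3;(1)), (4;(1))]


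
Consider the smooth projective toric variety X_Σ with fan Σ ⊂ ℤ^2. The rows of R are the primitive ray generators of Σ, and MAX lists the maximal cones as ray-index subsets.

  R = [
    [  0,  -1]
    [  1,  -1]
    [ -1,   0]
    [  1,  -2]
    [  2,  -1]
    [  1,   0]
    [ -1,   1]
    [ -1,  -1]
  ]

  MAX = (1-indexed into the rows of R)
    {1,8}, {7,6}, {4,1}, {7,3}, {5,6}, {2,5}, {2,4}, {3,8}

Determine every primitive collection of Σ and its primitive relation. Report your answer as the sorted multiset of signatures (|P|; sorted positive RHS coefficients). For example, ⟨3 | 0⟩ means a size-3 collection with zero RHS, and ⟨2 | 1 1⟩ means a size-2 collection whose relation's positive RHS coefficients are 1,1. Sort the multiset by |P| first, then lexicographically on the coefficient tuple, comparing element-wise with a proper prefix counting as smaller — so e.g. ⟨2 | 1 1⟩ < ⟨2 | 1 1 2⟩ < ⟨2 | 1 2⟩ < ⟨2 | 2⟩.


20 collections generate NE(X_Σ); each relation:

  P={2,7}:  v_{2} + v_{7} = 0  so sig = ⟨2 | 0⟩
  P={3,6}:  v_{3} + v_{6} = 0  so sig = ⟨2 | 0⟩
  P={1,2}:  v_{1} + v_{2} = v_{4}  so sig = ⟨2 | 1⟩
  P={1,3}:  v_{1} + v_{3} = v_{8}  so sig = ⟨2 | 1⟩
  P={1,6}:  v_{1} + v_{6} = v_{2}  so sig = ⟨2 | 1⟩
  P={1,7}:  v_{1} + v_{7} = v_{3}  so sig = ⟨2 | 1⟩
  P={2,3}:  v_{2} + v_{3} = v_{1}  so sig = ⟨2 | 1⟩
  P={2,6}:  v_{2} + v_{6} = v_{5}  so sig = ⟨2 | 1⟩
  P={3,5}:  v_{3} + v_{5} = v_{2}  so sig = ⟨2 | 1⟩
  P={4,7}:  v_{4} + v_{7} = v_{1}  so sig = ⟨2 | 1⟩
  P={5,7}:  v_{5} + v_{7} = v_{6}  so sig = ⟨2 | 1⟩
  P={5,8}:  v_{5} + v_{8} = v_{4}  so sig = ⟨2 | 1⟩
  P={6,8}:  v_{6} + v_{8} = v_{1}  so sig = ⟨2 | 1⟩
  P={1,5}:  v_{1} + v_{5} = 2·v_{2}  so sig = ⟨2 | 2⟩
  P={2,8}:  v_{2} + v_{8} = 2·v_{1}  so sig = ⟨2 | 2⟩
  P={3,4}:  v_{3} + v_{4} = 2·v_{1}  so sig = ⟨2 | 2⟩
  P={4,6}:  v_{4} + v_{6} = 2·v_{2}  so sig = ⟨2 | 2⟩
  P={7,8}:  v_{7} + v_{8} = 2·v_{3}  so sig = ⟨2 | 2⟩
  P={4,5}:  v_{4} + v_{5} = 3·v_{2}  so sig = ⟨2 | 3⟩
  P={4,8}:  v_{4} + v_{8} = 3·v_{1}  so sig = ⟨2 | 3⟩

so the primitive-relation signature multiset is
    |P|=2: 20 collections, coeffs (), (), (1), (1), (1), (1), (1), (1), (1), (1), (1), (1), (1), (2), (2), (2), (2), (2), (3), (3)


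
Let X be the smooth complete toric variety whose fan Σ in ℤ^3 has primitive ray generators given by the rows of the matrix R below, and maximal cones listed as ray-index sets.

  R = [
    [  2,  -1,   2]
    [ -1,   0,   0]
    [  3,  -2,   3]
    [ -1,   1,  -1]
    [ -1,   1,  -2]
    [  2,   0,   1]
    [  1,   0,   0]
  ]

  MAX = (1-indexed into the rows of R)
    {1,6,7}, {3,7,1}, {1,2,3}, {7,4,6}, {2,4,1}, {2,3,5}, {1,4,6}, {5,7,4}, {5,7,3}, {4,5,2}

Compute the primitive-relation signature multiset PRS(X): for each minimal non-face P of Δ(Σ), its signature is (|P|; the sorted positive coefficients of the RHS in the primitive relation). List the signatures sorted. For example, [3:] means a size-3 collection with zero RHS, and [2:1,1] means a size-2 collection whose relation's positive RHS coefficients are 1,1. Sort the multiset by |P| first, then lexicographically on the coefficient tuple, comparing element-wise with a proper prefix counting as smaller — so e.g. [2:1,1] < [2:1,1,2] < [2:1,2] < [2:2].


Primitive collections (7):

  {2,7}:  v_{2} + v_{7} = 0  →  sig = [2:]
  {1,5}:  v_{1} + v_{5} = v_{7}  →  sig = [2:1]
  {3,4}:  v_{3} + v_{4} = v_{1}  →  sig = [2:1]
  {2,6}:  v_{2} + v_{6} = v_{1} + v_{4}  →  sig = [2:1,1]
  {3,6}:  v_{3} + v_{6} = 2·v_{1} + v_{7}  →  sig = [2:1,2]
  {5,6}:  v_{5} + v_{6} = v_{4} + 2·v_{7}  →  sig = [2:1,2]
  {1,4,7}:  v_{1} + v_{4} + v_{7} = v_{6}  →  sig = [3:1]

Signatures (|P|; sorted positive RHS coefficients), sorted:
[[2:], [2:1], [2:1], [2:1,1], [2:1,2], [2:1,2], [3:1]]


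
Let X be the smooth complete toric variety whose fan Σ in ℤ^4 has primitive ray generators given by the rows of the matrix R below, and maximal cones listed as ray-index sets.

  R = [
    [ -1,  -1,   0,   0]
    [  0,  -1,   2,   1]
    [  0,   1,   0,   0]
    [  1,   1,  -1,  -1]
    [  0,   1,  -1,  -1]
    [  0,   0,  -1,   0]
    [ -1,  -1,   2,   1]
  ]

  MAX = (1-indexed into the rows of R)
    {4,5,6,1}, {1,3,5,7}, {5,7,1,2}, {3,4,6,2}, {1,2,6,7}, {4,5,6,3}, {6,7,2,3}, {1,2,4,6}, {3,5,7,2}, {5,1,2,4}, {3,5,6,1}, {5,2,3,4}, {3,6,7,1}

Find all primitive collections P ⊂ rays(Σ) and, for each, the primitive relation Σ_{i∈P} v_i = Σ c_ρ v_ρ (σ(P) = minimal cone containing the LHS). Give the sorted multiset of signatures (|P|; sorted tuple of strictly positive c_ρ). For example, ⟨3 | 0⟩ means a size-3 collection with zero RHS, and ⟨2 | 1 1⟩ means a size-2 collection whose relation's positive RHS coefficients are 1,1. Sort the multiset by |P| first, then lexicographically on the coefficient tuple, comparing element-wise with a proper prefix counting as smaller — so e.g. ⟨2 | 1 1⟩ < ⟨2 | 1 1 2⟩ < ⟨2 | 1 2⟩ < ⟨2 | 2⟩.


The 5 primitive collections of Σ (r=7, n=4):

  {4,7}:  v_{4} + v_{7} = v_{2} + v_{5} ; sig = ⟨2 | 1 1⟩
  {2,5,6}:  v_{2} + v_{5} + v_{6} = 0 ; sig = ⟨3 | 0⟩
  {1,2,3}:  v_{1} + v_{2} + v_{3} = v_{7} ; sig = ⟨3 | 1⟩
  {1,3,4}:  v_{1} + v_{3} + v_{4} = v_{5} ; sig = ⟨3 | 1⟩
  {5,6,7}:  v_{5} + v_{6} + v_{7} = v_{1} + v_{3} ; sig = ⟨3 | 1 1⟩

Sorted signature multiset PRS(X):
    |P|=2: 1 collection, coeffs (1,1)
    |P|=3: 4 collections, coeffs (), (1), (1), (1,1)


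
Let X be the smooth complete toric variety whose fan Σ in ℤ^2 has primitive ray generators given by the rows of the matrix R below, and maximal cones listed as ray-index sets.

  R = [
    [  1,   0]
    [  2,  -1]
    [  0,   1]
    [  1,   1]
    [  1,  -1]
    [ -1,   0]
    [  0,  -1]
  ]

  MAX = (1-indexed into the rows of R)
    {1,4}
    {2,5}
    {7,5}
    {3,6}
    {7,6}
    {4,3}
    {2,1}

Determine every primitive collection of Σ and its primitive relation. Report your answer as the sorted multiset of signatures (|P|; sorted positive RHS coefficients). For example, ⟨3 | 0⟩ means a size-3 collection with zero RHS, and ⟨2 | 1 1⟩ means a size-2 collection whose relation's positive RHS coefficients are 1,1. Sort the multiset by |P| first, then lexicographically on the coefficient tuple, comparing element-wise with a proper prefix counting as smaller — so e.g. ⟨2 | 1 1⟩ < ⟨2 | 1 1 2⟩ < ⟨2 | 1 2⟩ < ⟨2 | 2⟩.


14 minimal non-faces of Δ(Σ) (on 7 rays):

  {1,6}:  v_{1} + v_{6} = 0 ; sig = ⟨2 | 0⟩
  {3,7}:  v_{3} + v_{7} = 0 ; sig = ⟨2 | 0⟩
  {1,3}:  v_{1} + v_{3} = v_{4} ; sig = ⟨2 | 1⟩
  {1,5}:  v_{1} + v_{5} = v_{2} ; sig = ⟨2 | 1⟩
  {1,7}:  v_{1} + v_{7} = v_{5} ; sig = ⟨2 | 1⟩
  {2,6}:  v_{2} + v_{6} = v_{5} ; sig = ⟨2 | 1⟩
  {3,5}:  v_{3} + v_{5} = v_{1} ; sig = ⟨2 | 1⟩
  {4,6}:  v_{4} + v_{6} = v_{3} ; sig = ⟨2 | 1⟩
  {4,7}:  v_{4} + v_{7} = v_{1} ; sig = ⟨2 | 1⟩
  {5,6}:  v_{5} + v_{6} = v_{7} ; sig = ⟨2 | 1⟩
  {2,3}:  v_{2} + v_{3} = 2·v_{1} ; sig = ⟨2 | 2⟩
  {2,7}:  v_{2} + v_{7} = 2·v_{5} ; sig = ⟨2 | 2⟩
  {4,5}:  v_{4} + v_{5} = 2·v_{1} ; sig = ⟨2 | 2⟩
  {2,4}:  v_{2} + v_{4} = 3·v_{1} ; sig = ⟨2 | 3⟩

Sorted signature multiset PRS(X):
{ ⟨2 | 0⟩ ×2,  ⟨2 | 1⟩ ×8,  ⟨2 | 2⟩ ×3,  ⟨2 | 3⟩ }
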